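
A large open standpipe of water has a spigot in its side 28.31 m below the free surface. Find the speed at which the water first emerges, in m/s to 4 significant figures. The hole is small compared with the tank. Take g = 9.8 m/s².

Bernoulli from surface to hole (P equal, v_surface ≈ 0): v = √(2gh) = √(2×9.8×28.31) = 23.56 m/s.

v = 23.56 m/s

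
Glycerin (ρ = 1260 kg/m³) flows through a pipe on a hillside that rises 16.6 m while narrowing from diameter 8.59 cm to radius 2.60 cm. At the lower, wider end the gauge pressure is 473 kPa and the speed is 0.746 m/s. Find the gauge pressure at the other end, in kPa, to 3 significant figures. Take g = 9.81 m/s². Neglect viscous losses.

Mass conservation (A₁v₁ = A₂v₂) gives v₂ = 0.746 × 58.0/21.2 = 2.04 m/s.
Bernoulli: P₁ + ½ρv₁² + ρg h₁ = P₂ + ½ρv₂² + ρg h₂, so P₂ = P₁ + ½ρ(v₁² − v₂²) − ρg(h₂ − h₁).
P₂ = 473000 + ½·1260·(0.746² − 2.04²) − 1260·9.81·(+16.6) = 473000 + (-2260) − (205000) = 266000 Pa.

P₂ = 266 kPa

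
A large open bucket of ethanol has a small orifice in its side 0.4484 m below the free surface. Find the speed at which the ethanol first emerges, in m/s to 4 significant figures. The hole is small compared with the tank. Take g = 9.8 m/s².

The surface is effectively still and both ends are open, so ½v² = gh and v = √(2·9.8·0.4484) = 2.965 m/s.

v ≈ 2.965 m/s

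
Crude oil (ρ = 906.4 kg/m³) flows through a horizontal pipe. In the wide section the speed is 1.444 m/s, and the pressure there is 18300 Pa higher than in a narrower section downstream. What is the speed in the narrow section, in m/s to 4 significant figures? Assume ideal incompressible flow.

6.516 m/s

Along the level pipe P + ½ρv² is conserved, hence v₂² = v₁² + 2(P₁ − P₂)/ρ.
v₂ = √(1.444² + 2·18300/906.4) = √(2.085 + 40.38) = 6.516 m/s.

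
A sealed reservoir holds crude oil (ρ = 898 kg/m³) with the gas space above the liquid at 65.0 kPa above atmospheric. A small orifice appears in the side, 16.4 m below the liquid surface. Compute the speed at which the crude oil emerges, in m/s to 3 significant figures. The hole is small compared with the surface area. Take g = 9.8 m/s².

v = 21.6 m/s

Take point 1 at the surface (v₁ ≈ 0) and point 2 at the hole (at atmospheric pressure). Bernoulli: P₁ + ρg h = P_atm + ½ρv₂².
With P₁ − P_atm = 65000 Pa, v₂ = √(2gh + 2ΔP/ρ) = √(2·9.8·16.4 + 2·65000/898) = 21.6 m/s.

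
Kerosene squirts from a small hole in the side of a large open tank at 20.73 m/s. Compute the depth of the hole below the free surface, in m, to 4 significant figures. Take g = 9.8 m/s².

Torricelli: v = √(2gh), so h = v²/(2g).
h = 20.73²/(2·9.8) = 429.7/19.60 = 21.93 m.

h ≈ 21.93 m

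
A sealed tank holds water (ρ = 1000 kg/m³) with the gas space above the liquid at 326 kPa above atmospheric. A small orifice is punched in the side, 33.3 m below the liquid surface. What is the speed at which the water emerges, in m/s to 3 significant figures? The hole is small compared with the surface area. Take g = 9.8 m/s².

Take point 1 at the surface (v₁ ≈ 0) and point 2 at the hole (at atmospheric pressure). Bernoulli: P₁ + ρg h = P_atm + ½ρv₂².
With P₁ − P_atm = 326000 Pa, v₂ = √(2gh + 2ΔP/ρ) = √(2·9.8·33.3 + 2·326000/1000) = 36.1 m/s.

v ≈ 36.1 m/s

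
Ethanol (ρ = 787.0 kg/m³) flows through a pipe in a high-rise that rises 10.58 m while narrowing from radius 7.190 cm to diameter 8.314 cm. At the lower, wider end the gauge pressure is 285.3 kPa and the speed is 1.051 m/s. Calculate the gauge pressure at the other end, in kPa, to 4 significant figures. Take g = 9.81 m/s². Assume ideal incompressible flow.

P₂ ≈ 200.2 kPa

Continuity gives A₁v₁ = A₂v₂, so v₂ = (162.4 cm²)/(54.29 cm²) × 1.051 m/s = 3.144 m/s.
Energy conservation along the streamline gives P₂ = P₁ − ½ρ(v₂² − v₁²) − ρg(h₂ − h₁).
P₂ = 285300 + ½·787.0·(1.051² − 3.144²) − 787.0·9.81·(+10.58) = 285300 + (-3455) − (81680) = 200200 Pa.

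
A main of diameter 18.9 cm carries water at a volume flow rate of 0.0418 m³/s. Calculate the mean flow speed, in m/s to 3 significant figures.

Q = 0.0418 m³/s = 0.0418 m³/s.
v = Q/A = 0.0418 / 0.0281 = 1.49 m/s.

v = 1.49 m/s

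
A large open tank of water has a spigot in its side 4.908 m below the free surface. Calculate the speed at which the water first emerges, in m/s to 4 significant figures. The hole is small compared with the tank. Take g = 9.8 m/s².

Torricelli's result v = √(2gh) gives v = √(2·9.8·4.908) = 9.808 m/s.

v ≈ 9.808 m/s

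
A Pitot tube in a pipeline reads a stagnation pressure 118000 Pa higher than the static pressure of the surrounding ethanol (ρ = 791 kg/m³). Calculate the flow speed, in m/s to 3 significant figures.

Bernoulli between the free stream and the stagnation point: ½ρv² = P_stag − P_static.
v = √(2ΔP/ρ) = √(2·118000/791) = 17.3 m/s.

v ≈ 17.3 m/s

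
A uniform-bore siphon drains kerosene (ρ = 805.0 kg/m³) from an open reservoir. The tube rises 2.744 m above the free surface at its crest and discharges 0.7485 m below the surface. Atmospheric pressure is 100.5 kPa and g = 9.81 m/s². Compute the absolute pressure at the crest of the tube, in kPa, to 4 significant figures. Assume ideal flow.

Bernoulli surface→outlet gives ½v² = g·h_out, so v = √(2·9.81·0.7485) = 3.832 m/s.
With constant cross-section the crest speed equals v; applying Bernoulli from the surface up to the crest, P_top = P_atm − ½ρv² − ρg·h_top.
P_top = 100500 − ½·805.0·3.832² − 805.0·9.81·2.744 = 72920 Pa.

P_top ≈ 72.92 kPa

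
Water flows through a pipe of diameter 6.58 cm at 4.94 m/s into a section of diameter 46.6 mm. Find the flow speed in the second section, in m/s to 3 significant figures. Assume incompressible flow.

v₂ ≈ 9.85 m/s

By continuity, v₂ = v₁·A₁/A₂ = 4.94·(34.0/17.1) = 9.85 m/s.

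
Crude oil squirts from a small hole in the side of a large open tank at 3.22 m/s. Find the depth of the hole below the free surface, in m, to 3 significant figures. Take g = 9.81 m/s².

For a small hole in a large open tank, ½v² = gh, giving h = v²/(2g).
h = 3.22²/(2·9.81) = 10.4/19.62 = 0.528 m.

h ≈ 0.528 m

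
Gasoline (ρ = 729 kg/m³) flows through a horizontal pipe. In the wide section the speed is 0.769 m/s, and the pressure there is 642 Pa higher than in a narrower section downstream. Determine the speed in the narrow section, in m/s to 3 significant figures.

1.53 m/s

Horizontal Bernoulli: P₁ + ½ρv₁² = P₂ + ½ρv₂², so v₂² = v₁² + 2(P₁ − P₂)/ρ.
v₂ = √(0.769² + 2·642/729) = √(0.591 + 1.76) = 1.53 m/s.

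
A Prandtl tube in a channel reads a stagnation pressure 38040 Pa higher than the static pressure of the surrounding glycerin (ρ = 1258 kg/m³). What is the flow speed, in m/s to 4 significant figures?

At the stagnation point the flow is brought to rest, so Bernoulli gives P_stag − P_static = ½ρv².
v = √(2ΔP/ρ) = √(2·38040/1258) = 7.777 m/s.

v ≈ 7.777 m/s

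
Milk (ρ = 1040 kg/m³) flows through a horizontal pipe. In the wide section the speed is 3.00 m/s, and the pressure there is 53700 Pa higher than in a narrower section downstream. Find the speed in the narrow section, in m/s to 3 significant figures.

Along the level pipe P + ½ρv² is conserved, hence v₂² = v₁² + 2(P₁ − P₂)/ρ.
v₂ = √(3.00² + 2·53700/1040) = √(9.00 + 103) = 10.6 m/s.

v₂ ≈ 10.6 m/s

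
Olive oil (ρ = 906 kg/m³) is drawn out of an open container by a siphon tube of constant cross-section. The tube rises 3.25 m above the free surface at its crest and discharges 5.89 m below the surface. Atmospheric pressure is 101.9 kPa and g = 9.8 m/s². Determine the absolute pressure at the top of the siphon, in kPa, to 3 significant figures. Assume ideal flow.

The outlet speed comes from Torricelli: v = √(2g·5.89) = 10.7 m/s.
The bore is uniform, so the speed at the crest is the same v. Bernoulli surface→crest: P_atm = P_top + ½ρv² + ρg·h_top.
P_top = 101900 − ½·906·10.7² − 906·9.8·3.25 = 20700 Pa.

20.7 kPa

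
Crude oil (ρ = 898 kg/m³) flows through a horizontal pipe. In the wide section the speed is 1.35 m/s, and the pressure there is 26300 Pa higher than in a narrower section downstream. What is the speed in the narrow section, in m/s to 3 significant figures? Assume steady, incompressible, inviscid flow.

With h₁ = h₂, rearranging Bernoulli gives v₂ = √(v₁² + 2ΔP/ρ).
v₂ = √(1.35² + 2·26300/898) = √(1.82 + 58.6) = 7.77 m/s.

v₂ = 7.77 m/s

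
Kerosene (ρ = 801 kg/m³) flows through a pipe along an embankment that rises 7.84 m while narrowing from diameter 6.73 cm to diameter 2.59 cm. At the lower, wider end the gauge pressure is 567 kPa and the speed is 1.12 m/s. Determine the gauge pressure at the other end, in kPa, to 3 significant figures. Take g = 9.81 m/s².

P₂ = 483 kPa

The volume flow rate is constant, so v₂ = (A₁/A₂)v₁ = (35.6/5.27)·1.12 = 7.56 m/s.
Applying Bernoulli between the two ends and solving for P₂: P₂ = P₁ + ½ρ(v₁² − v₂²) − ρgΔh.
P₂ = 567000 + ½·801·(1.12² − 7.56²) − 801·9.81·(+7.84) = 567000 + (-22400) − (61600) = 483000 Pa.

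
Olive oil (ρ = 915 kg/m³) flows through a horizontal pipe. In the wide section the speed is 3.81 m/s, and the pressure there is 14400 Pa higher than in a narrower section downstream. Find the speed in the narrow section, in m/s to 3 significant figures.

Horizontal Bernoulli: P₁ + ½ρv₁² = P₂ + ½ρv₂², so v₂² = v₁² + 2(P₁ − P₂)/ρ.
v₂ = √(3.81² + 2·14400/915) = √(14.5 + 31.5) = 6.78 m/s.

v₂ ≈ 6.78 m/s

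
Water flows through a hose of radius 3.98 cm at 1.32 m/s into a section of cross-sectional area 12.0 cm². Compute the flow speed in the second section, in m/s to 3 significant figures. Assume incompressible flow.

By continuity, v₂ = v₁·A₁/A₂ = 1.32·(49.8/12.0) = 5.47 m/s.

v₂ ≈ 5.47 m/s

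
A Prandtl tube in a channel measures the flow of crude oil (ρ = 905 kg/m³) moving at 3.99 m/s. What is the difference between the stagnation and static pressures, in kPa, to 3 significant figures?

7.20 kPa

At the stagnation point the flow is brought to rest, so Bernoulli gives P_stag − P_static = ½ρv².
ΔP = ½·905·3.99² = 7200 Pa.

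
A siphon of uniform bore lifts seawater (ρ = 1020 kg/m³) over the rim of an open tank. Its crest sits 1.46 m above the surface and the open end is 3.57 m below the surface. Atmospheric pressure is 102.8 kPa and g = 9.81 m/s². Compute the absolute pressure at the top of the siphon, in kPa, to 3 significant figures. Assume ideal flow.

P_top ≈ 52.5 kPa

From the surface to the outlet (both open to atmosphere, surface at rest): v = √(2g·h_out) = √(2·9.81·3.57) = 8.37 m/s.
With constant cross-section the crest speed equals v; applying Bernoulli from the surface up to the crest, P_top = P_atm − ½ρv² − ρg·h_top.
P_top = 102800 − ½·1020·8.37² − 1020·9.81·1.46 = 52500 Pa.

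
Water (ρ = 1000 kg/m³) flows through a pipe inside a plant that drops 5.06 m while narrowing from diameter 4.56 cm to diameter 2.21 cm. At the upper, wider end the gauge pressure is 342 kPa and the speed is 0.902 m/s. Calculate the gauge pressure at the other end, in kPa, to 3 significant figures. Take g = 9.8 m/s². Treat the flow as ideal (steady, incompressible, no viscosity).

Mass conservation (A₁v₁ = A₂v₂) gives v₂ = 0.902 × 16.3/3.84 = 3.84 m/s.
Applying Bernoulli between the two ends and solving for P₂: P₂ = P₁ + ½ρ(v₁² − v₂²) − ρgΔh.
P₂ = 342000 + ½·1000·(0.902² − 3.84²) − 1000·9.8·(−5.06) = 342000 + (-6970) − (-49600) = 385000 Pa.

P₂ = 385 kPa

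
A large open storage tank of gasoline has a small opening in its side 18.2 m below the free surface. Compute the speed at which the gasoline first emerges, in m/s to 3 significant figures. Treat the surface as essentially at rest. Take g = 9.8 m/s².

Torricelli's result v = √(2gh) gives v = √(2·9.8·18.2) = 18.9 m/s.

v = 18.9 m/s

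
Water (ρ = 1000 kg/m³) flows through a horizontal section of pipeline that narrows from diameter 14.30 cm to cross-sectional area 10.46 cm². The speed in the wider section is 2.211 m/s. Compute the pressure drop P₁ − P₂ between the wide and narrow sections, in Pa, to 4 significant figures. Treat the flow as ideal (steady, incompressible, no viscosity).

Continuity gives A₁v₁ = A₂v₂, so v₂ = (160.6 cm²)/(10.46 cm²) × 2.211 m/s = 33.95 m/s.
Along the horizontal streamline, P + ½ρv² is constant.
P₁ − P₂ = ½·1000·(33.95² − 2.211²) = ½·1000·1148 = 573800 Pa.

573800 Pa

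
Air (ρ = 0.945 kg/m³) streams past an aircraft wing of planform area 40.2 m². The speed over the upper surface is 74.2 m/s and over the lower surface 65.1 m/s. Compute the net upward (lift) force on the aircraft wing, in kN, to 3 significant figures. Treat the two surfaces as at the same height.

The faster flow above has the lower pressure; Bernoulli (same height) gives ΔP = ½ρ(v_up² − v_low²).
ΔP = ½·0.945·(74.2² − 65.1²) = 599 Pa.
Lift = ΔP · A = 599 × 40.2 = 24100 N.

F = 24.1 kN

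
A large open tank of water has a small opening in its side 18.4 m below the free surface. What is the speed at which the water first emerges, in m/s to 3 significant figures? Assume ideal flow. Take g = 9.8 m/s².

19.0 m/s

Bernoulli from surface to hole (P equal, v_surface ≈ 0): v = √(2gh) = √(2×9.8×18.4) = 19.0 m/s.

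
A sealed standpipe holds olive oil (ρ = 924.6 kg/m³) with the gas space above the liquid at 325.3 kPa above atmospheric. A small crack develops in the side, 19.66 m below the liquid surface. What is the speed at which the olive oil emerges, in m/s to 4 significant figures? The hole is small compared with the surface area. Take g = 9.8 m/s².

Take point 1 at the surface (v₁ ≈ 0) and point 2 at the hole (at atmospheric pressure). Bernoulli: P₁ + ρg h = P_atm + ½ρv₂².
With P₁ − P_atm = 325300 Pa, v₂ = √(2gh + 2ΔP/ρ) = √(2·9.8·19.66 + 2·325300/924.6) = 33.00 m/s.

v = 33.00 m/s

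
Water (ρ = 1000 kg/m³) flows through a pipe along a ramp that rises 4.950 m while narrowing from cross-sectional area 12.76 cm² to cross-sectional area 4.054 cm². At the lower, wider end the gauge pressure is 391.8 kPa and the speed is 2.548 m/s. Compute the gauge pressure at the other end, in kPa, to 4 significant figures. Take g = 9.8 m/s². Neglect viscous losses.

P₂ = 314.4 kPa

Continuity gives A₁v₁ = A₂v₂, so v₂ = (12.76 cm²)/(4.054 cm²) × 2.548 m/s = 8.020 m/s.
Applying Bernoulli between the two ends and solving for P₂: P₂ = P₁ + ½ρ(v₁² − v₂²) − ρgΔh.
P₂ = 391800 + ½·1000·(2.548² − 8.020²) − 1000·9.8·(+4.950) = 391800 + (-28910) − (48510) = 314400 Pa.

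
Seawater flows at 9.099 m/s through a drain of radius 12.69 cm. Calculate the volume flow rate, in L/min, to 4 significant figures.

Q = A·v = 0.05059 m² × 9.099 m/s = 0.4603 m³/s.
Converting: 0.4603 m³/s × 60000 = 27620 L/min.

27620 L/min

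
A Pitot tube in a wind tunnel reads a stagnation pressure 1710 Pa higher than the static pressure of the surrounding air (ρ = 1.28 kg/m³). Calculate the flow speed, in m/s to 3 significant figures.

Bernoulli between the free stream and the stagnation point: ½ρv² = P_stag − P_static.
v = √(2ΔP/ρ) = √(2·1710/1.28) = 51.7 m/s.

v ≈ 51.7 m/s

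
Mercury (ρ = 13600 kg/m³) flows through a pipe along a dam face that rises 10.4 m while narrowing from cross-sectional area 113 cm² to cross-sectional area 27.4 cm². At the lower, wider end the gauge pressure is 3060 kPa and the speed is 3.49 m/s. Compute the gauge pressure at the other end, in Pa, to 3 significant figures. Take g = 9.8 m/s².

Mass conservation (A₁v₁ = A₂v₂) gives v₂ = 3.49 × 113/27.4 = 14.4 m/s.
Applying Bernoulli between the two ends and solving for P₂: P₂ = P₁ + ½ρ(v₁² − v₂²) − ρgΔh.
P₂ = 3060000 + ½·13600·(3.49² − 14.4²) − 13600·9.8·(+10.4) = 3060000 + (-1330000) − (1390000) = 348000 Pa.

348000 Pa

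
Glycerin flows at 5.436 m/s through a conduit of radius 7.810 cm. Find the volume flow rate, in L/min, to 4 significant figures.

Q ≈ 6250 L/min

Q = A·v = 0.01916 m² × 5.436 m/s = 0.1042 m³/s.
Converting: 0.1042 m³/s × 60000 = 6250 L/min.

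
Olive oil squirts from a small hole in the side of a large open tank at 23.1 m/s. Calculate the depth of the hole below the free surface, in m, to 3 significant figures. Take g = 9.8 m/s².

h = 27.2 m

For a small hole in a large open tank, ½v² = gh, giving h = v²/(2g).
h = 23.1²/(2·9.8) = 534/19.60 = 27.2 m.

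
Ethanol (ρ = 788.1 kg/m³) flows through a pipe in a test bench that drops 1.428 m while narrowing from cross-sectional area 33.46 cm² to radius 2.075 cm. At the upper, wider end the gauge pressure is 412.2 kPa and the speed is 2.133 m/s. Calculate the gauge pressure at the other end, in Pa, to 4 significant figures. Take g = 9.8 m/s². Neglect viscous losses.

414100 Pa

Mass conservation (A₁v₁ = A₂v₂) gives v₂ = 2.133 × 33.46/13.53 = 5.276 m/s.
Applying Bernoulli between the two ends and solving for P₂: P₂ = P₁ + ½ρ(v₁² − v₂²) − ρgΔh.
P₂ = 412200 + ½·788.1·(2.133² − 5.276²) − 788.1·9.8·(−1.428) = 412200 + (-9177) − (-11030) = 414100 Pa.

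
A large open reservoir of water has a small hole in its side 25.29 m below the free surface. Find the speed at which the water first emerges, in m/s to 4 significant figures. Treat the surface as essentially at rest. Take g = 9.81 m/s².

Bernoulli from surface to hole (P equal, v_surface ≈ 0): v = √(2gh) = √(2×9.81×25.29) = 22.28 m/s.

v = 22.28 m/s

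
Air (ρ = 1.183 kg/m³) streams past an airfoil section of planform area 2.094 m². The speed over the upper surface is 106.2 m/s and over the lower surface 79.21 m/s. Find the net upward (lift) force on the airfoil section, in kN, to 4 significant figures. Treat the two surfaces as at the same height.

With equal heights on the two surfaces, Bernoulli gives P_lower − P_upper = ½ρ(v_upper² − v_lower²).
ΔP = ½·1.183·(106.2² − 79.21²) = 2960 Pa.
Lift = ΔP · A = 2960 × 2.094 = 6198 N.

6.198 kN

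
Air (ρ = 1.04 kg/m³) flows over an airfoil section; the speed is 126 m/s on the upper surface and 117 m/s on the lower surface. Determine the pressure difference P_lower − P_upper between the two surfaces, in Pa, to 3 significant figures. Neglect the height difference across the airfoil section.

ΔP ≈ 1140 Pa

Bernoulli (same height): P_lower − P_upper = ½ρ(v_upper² − v_lower²).
ΔP = ½·1.04·(126² − 117²) = 1140 Pa.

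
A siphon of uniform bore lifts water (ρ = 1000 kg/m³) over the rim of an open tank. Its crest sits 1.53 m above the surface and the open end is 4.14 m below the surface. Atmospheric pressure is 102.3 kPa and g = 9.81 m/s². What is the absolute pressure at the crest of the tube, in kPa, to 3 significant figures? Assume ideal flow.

P_top = 46.7 kPa

The outlet speed comes from Torricelli: v = √(2g·4.14) = 9.01 m/s.
Continuity keeps v the same throughout the tube; from surface to crest, P_atm + 0 = P_top + ½ρv² + ρg·h_top.
P_top = 102300 − ½·1000·9.01² − 1000·9.81·1.53 = 46700 Pa.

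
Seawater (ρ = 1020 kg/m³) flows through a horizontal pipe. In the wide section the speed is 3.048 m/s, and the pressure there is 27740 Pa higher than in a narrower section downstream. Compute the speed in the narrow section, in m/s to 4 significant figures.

Along the level pipe P + ½ρv² is conserved, hence v₂² = v₁² + 2(P₁ − P₂)/ρ.
v₂ = √(3.048² + 2·27740/1020) = √(9.290 + 54.39) = 7.980 m/s.

v₂ = 7.980 m/s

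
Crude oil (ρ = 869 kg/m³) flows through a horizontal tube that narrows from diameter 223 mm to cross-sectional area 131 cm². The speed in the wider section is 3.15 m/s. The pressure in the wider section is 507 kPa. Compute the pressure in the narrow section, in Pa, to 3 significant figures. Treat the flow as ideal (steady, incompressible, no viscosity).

The volume flow rate is constant, so v₂ = (A₁/A₂)v₁ = (391/131)·3.15 = 9.39 m/s.
With no height change, Bernoulli's equation is P₁ + ½ρv₁² = P₂ + ½ρv₂².
P₂ = P₁ − ½ρ(v₂² − v₁²) = 507000 − ½·869·(9.39² − 3.15²) = 507000 − 34000 = 473000 Pa.

P₂ ≈ 473000 Pa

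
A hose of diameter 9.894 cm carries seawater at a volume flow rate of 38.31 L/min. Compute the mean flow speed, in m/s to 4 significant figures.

v ≈ 0.08305 m/s

Q = 38.31 L/min = 0.0006385 m³/s.
v = Q/A = 0.0006385 / 0.007688 = 0.08305 m/s.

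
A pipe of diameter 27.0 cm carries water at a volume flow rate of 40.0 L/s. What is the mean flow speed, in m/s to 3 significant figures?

0.699 m/s

Q = 40.0 L/s = 0.0400 m³/s.
v = Q/A = 0.0400 / 0.0573 = 0.699 m/s.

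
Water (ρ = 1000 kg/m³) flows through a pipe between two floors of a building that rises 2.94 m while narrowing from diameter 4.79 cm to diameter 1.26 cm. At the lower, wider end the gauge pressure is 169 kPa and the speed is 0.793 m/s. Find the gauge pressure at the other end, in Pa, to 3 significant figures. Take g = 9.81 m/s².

P₂ ≈ 74800 Pa

Continuity gives A₁v₁ = A₂v₂, so v₂ = (18.0 cm²)/(1.25 cm²) × 0.793 m/s = 11.5 m/s.
Bernoulli: P₁ + ½ρv₁² + ρg h₁ = P₂ + ½ρv₂² + ρg h₂, so P₂ = P₁ + ½ρ(v₁² − v₂²) − ρg(h₂ − h₁).
P₂ = 169000 + ½·1000·(0.793² − 11.5²) − 1000·9.81·(+2.94) = 169000 + (-65400) − (28800) = 74800 Pa.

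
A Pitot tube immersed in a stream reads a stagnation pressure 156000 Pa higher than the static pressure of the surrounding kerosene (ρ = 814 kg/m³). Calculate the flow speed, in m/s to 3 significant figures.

v = 19.6 m/s

The dynamic pressure equals the rise in static pressure at the stagnation point: ΔP = ½ρv².
v = √(2ΔP/ρ) = √(2·156000/814) = 19.6 m/s.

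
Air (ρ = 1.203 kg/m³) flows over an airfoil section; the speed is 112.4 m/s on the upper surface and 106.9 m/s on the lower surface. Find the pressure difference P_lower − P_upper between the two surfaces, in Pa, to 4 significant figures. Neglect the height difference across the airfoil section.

ΔP = 725.5 Pa

The pressure is lower where the speed is higher: ΔP = ½ρ(v_up² − v_low²).
ΔP = ½·1.203·(112.4² − 106.9²) = 725.5 Pa.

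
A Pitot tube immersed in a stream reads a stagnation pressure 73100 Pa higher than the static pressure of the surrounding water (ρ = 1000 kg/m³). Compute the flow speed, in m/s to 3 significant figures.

Bernoulli between the free stream and the stagnation point: ½ρv² = P_stag − P_static.
v = √(2ΔP/ρ) = √(2·73100/1000) = 12.1 m/s.

v ≈ 12.1 m/s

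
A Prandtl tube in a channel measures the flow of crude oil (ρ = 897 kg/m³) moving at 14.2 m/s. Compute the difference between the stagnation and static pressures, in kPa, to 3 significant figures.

The dynamic pressure equals the rise in static pressure at the stagnation point: ΔP = ½ρv².
ΔP = ½·897·14.2² = 90400 Pa.

ΔP ≈ 90.4 kPa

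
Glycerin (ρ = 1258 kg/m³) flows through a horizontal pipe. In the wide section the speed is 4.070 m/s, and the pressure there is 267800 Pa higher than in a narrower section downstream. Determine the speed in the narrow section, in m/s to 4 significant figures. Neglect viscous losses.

21.03 m/s

With h₁ = h₂, rearranging Bernoulli gives v₂ = √(v₁² + 2ΔP/ρ).
v₂ = √(4.070² + 2·267800/1258) = √(16.56 + 425.8) = 21.03 m/s.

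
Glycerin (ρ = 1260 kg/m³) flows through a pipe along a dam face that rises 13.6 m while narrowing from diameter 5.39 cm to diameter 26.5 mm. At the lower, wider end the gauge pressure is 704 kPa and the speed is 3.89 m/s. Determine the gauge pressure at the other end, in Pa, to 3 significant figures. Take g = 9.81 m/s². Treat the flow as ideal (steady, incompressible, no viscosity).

P₂ = 382000 Pa

By continuity, v₂ = v₁·A₁/A₂ = 3.89·(22.8/5.52) = 16.1 m/s.
Applying Bernoulli between the two ends and solving for P₂: P₂ = P₁ + ½ρ(v₁² − v₂²) − ρgΔh.
P₂ = 704000 + ½·1260·(3.89² − 16.1²) − 1260·9.81·(+13.6) = 704000 + (-154000) − (168000) = 382000 Pa.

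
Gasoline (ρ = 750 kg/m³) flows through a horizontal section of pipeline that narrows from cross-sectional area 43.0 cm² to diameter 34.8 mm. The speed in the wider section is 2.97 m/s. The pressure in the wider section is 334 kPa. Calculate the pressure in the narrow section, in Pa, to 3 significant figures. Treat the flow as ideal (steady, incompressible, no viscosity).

P₂ ≈ 270000 Pa

The volume flow rate is constant, so v₂ = (A₁/A₂)v₁ = (43.0/9.51)·2.97 = 13.4 m/s.
Along the horizontal streamline, P + ½ρv² is constant.
P₂ = P₁ − ½ρ(v₂² − v₁²) = 334000 − ½·750·(13.4² − 2.97²) = 334000 − 64300 = 270000 Pa.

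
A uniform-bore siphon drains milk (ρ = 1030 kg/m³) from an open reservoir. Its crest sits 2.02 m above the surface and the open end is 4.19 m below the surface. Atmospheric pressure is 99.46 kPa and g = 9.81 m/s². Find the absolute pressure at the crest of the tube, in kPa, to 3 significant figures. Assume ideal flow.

From the surface to the outlet (both open to atmosphere, surface at rest): v = √(2g·h_out) = √(2·9.81·4.19) = 9.07 m/s.
Continuity keeps v the same throughout the tube; from surface to crest, P_atm + 0 = P_top + ½ρv² + ρg·h_top.
P_top = 99460 − ½·1030·9.07² − 1030·9.81·2.02 = 36700 Pa.

P_top = 36.7 kPa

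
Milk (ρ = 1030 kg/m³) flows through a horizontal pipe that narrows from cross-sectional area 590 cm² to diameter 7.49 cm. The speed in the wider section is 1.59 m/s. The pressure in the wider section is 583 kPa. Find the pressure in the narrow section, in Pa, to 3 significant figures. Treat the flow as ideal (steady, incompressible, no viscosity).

P₂ ≈ 351000 Pa

The volume flow rate is constant, so v₂ = (A₁/A₂)v₁ = (590/44.1)·1.59 = 21.3 m/s.
Bernoulli (h₁ = h₂): P₁ − P₂ = ½ρ(v₂² − v₁²).
P₂ = P₁ − ½ρ(v₂² − v₁²) = 583000 − ½·1030·(21.3² − 1.59²) = 583000 − 232000 = 351000 Pa.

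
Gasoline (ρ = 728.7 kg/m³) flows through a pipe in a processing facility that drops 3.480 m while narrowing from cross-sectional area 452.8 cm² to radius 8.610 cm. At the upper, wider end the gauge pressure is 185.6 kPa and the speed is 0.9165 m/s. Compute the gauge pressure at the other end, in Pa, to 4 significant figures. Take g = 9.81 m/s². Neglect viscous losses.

Mass conservation (A₁v₁ = A₂v₂) gives v₂ = 0.9165 × 452.8/232.9 = 1.782 m/s.
Applying Bernoulli between the two ends and solving for P₂: P₂ = P₁ + ½ρ(v₁² − v₂²) − ρgΔh.
P₂ = 185600 + ½·728.7·(0.9165² − 1.782²) − 728.7·9.81·(−3.480) = 185600 + (-850.8) − (-24880) = 209600 Pa.

209600 Pa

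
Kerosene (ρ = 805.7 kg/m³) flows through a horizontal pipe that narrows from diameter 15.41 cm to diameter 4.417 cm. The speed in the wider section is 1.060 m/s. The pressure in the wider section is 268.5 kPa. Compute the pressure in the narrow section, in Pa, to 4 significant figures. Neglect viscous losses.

By continuity, v₂ = v₁·A₁/A₂ = 1.060·(186.5/15.32) = 12.90 m/s.
With no height change, Bernoulli's equation is P₁ + ½ρv₁² = P₂ + ½ρv₂².
P₂ = P₁ − ½ρ(v₂² − v₁²) = 268500 − ½·805.7·(12.90² − 1.060²) = 268500 − 66610 = 201900 Pa.

P₂ = 201900 Pa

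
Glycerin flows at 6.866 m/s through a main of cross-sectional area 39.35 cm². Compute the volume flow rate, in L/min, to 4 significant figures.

Q = 1621 L/min

Q = A·v = 0.003935 m² × 6.866 m/s = 0.02702 m³/s.
Converting: 0.02702 m³/s × 60000 = 1621 L/min.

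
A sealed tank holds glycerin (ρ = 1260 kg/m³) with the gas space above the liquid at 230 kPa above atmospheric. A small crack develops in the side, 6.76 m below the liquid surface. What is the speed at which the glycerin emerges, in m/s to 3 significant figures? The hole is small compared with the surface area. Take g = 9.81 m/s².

Take point 1 at the surface (v₁ ≈ 0) and point 2 at the hole (at atmospheric pressure). Bernoulli: P₁ + ρg h = P_atm + ½ρv₂².
With P₁ − P_atm = 230000 Pa, v₂ = √(2gh + 2ΔP/ρ) = √(2·9.81·6.76 + 2·230000/1260) = 22.3 m/s.

v ≈ 22.3 m/s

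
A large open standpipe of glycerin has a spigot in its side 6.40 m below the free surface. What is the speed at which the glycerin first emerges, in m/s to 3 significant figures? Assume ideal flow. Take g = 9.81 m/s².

v ≈ 11.2 m/s

Bernoulli from surface to hole (P equal, v_surface ≈ 0): v = √(2gh) = √(2×9.81×6.40) = 11.2 m/s.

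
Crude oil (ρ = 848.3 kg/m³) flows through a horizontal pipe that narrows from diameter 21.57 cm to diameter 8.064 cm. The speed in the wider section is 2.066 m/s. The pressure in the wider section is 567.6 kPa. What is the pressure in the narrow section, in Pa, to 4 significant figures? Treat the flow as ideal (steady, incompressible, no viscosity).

P₂ ≈ 476700 Pa

By continuity, v₂ = v₁·A₁/A₂ = 2.066·(365.4/51.07) = 14.78 m/s.
With no height change, Bernoulli's equation is P₁ + ½ρv₁² = P₂ + ½ρv₂².
P₂ = P₁ − ½ρ(v₂² − v₁²) = 567600 − ½·848.3·(14.78² − 2.066²) = 567600 − 90870 = 476700 Pa.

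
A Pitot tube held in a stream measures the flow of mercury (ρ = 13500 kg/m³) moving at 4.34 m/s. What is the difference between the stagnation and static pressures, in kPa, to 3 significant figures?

ΔP ≈ 127 kPa

The dynamic pressure equals the rise in static pressure at the stagnation point: ΔP = ½ρv².
ΔP = ½·13500·4.34² = 127000 Pa.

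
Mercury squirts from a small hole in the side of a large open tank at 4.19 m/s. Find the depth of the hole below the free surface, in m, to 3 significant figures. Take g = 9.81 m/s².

Inverting v = √(2gh) gives h = v² / 2g.
h = 4.19²/(2·9.81) = 17.6/19.62 = 0.895 m.

h ≈ 0.895 m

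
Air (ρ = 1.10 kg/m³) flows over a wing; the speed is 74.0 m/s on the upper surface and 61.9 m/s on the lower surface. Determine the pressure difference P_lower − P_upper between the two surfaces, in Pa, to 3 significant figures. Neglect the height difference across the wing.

The pressure is lower where the speed is higher: ΔP = ½ρ(v_up² − v_low²).
ΔP = ½·1.10·(74.0² − 61.9²) = 904 Pa.

904 Pa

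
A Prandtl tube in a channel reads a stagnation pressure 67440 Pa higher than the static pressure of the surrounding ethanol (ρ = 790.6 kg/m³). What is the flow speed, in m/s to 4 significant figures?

Bernoulli between the free stream and the stagnation point: ½ρv² = P_stag − P_static.
v = √(2ΔP/ρ) = √(2·67440/790.6) = 13.06 m/s.

v = 13.06 m/s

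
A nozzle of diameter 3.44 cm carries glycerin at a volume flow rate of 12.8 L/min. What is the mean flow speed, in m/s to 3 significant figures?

v = 0.230 m/s

Q = 12.8 L/min = 0.000213 m³/s.
v = Q/A = 0.000213 / 0.000929 = 0.230 m/s.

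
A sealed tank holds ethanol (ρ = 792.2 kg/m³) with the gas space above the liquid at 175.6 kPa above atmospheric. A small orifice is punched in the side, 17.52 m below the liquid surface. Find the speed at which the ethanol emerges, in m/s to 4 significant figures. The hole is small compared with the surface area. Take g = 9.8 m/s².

Take point 1 at the surface (v₁ ≈ 0) and point 2 at the hole (at atmospheric pressure). Bernoulli: P₁ + ρg h = P_atm + ½ρv₂².
With P₁ − P_atm = 175600 Pa, v₂ = √(2gh + 2ΔP/ρ) = √(2·9.8·17.52 + 2·175600/792.2) = 28.05 m/s.

v ≈ 28.05 m/s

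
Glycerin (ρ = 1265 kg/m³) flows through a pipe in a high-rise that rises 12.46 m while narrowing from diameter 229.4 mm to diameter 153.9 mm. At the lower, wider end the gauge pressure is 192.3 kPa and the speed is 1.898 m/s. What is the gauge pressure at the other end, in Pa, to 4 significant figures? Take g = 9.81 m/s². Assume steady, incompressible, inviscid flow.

Continuity gives A₁v₁ = A₂v₂, so v₂ = (413.3 cm²)/(186.0 cm²) × 1.898 m/s = 4.217 m/s.
Energy conservation along the streamline gives P₂ = P₁ − ½ρ(v₂² − v₁²) − ρg(h₂ − h₁).
P₂ = 192300 + ½·1265·(1.898² − 4.217²) − 1265·9.81·(+12.46) = 192300 + (-8969) − (154600) = 28710 Pa.

P₂ = 28710 Pa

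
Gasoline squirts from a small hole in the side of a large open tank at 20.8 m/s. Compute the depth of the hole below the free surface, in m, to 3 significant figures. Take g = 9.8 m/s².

h = 22.1 m

Torricelli: v = √(2gh), so h = v²/(2g).
h = 20.8²/(2·9.8) = 433/19.60 = 22.1 m.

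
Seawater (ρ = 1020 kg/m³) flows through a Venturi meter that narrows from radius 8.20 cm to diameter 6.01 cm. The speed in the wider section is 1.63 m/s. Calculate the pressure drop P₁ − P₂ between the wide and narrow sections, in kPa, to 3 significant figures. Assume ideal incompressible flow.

ΔP ≈ 73.8 kPa

Continuity gives A₁v₁ = A₂v₂, so v₂ = (211 cm²)/(28.4 cm²) × 1.63 m/s = 12.1 m/s.
The pipe is horizontal, so Bernoulli reduces to P₁ + ½ρv₁² = P₂ + ½ρv₂².
P₁ − P₂ = ½·1020·(12.1² − 1.63²) = ½·1020·145 = 73800 Pa.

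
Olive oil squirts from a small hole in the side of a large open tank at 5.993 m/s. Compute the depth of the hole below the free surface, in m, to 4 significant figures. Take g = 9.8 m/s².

h = 1.832 m

Inverting v = √(2gh) gives h = v² / 2g.
h = 5.993²/(2·9.8) = 35.92/19.60 = 1.832 m.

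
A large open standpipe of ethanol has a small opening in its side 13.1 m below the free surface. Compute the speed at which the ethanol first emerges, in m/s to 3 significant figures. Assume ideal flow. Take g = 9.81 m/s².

With the surface at rest and both surface and jet at atmospheric pressure, Bernoulli gives ρg h = ½ρv², so v = √(2gh) = √(2·9.81·13.1) = 16.0 m/s.

16.0 m/s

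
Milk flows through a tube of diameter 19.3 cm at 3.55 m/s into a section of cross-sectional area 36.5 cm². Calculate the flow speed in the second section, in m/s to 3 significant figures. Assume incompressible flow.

v₂ = 28.5 m/s

Mass conservation (A₁v₁ = A₂v₂) gives v₂ = 3.55 × 293/36.5 = 28.5 m/s.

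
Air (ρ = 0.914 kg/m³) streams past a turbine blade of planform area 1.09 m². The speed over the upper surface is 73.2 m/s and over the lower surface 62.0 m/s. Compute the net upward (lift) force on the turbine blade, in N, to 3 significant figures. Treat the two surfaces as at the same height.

The faster flow above has the lower pressure; Bernoulli (same height) gives ΔP = ½ρ(v_up² − v_low²).
ΔP = ½·0.914·(73.2² − 62.0²) = 692 Pa.
Lift = ΔP · A = 692 × 1.09 = 754 N.

754 N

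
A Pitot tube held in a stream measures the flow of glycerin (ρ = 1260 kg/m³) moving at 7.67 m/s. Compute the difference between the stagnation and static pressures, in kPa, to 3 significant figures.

Bernoulli between the free stream and the stagnation point: ½ρv² = P_stag − P_static.
ΔP = ½·1260·7.67² = 37100 Pa.

37.1 kPa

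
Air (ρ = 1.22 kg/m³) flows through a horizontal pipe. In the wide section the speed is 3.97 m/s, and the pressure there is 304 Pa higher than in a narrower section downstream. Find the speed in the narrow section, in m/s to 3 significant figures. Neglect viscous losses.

Along the level pipe P + ½ρv² is conserved, hence v₂² = v₁² + 2(P₁ − P₂)/ρ.
v₂ = √(3.97² + 2·304/1.22) = √(15.8 + 498) = 22.7 m/s.

22.7 m/s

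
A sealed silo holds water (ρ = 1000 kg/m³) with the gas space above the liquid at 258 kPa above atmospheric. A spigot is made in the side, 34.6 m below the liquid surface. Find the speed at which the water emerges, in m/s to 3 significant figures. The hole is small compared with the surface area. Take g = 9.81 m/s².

v = 34.6 m/s

Take point 1 at the surface (v₁ ≈ 0) and point 2 at the hole (at atmospheric pressure). Bernoulli: P₁ + ρg h = P_atm + ½ρv₂².
With P₁ − P_atm = 258000 Pa, v₂ = √(2gh + 2ΔP/ρ) = √(2·9.81·34.6 + 2·258000/1000) = 34.6 m/s.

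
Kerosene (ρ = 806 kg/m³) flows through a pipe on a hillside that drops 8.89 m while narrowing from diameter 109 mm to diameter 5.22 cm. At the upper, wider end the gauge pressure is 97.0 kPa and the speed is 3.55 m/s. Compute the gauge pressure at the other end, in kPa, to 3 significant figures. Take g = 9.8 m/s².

Continuity gives A₁v₁ = A₂v₂, so v₂ = (93.3 cm²)/(21.4 cm²) × 3.55 m/s = 15.5 m/s.
Energy conservation along the streamline gives P₂ = P₁ − ½ρ(v₂² − v₁²) − ρg(h₂ − h₁).
P₂ = 97000 + ½·806·(3.55² − 15.5²) − 806·9.8·(−8.89) = 97000 + (-91500) − (-70200) = 75700 Pa.

P₂ ≈ 75.7 kPa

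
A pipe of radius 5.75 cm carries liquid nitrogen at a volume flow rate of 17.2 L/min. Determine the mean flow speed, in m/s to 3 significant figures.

v ≈ 0.0276 m/s

Q = 17.2 L/min = 0.000287 m³/s.
v = Q/A = 0.000287 / 0.0104 = 0.0276 m/s.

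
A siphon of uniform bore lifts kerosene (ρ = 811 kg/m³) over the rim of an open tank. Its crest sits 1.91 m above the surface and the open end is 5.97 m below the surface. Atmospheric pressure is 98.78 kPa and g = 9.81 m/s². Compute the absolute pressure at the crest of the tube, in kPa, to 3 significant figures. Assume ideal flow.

The outlet speed comes from Torricelli: v = √(2g·5.97) = 10.8 m/s.
The bore is uniform, so the speed at the crest is the same v. Bernoulli surface→crest: P_atm = P_top + ½ρv² + ρg·h_top.
P_top = 98780 − ½·811·10.8² − 811·9.81·1.91 = 36100 Pa.

P_top = 36.1 kPa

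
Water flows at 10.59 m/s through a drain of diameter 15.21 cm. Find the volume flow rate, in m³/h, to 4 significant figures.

Q ≈ 692.7 m³/h

Q = A·v = 0.01817 m² × 10.59 m/s = 0.1924 m³/s.
Converting: 0.1924 m³/s × 3600 = 692.7 m³/h.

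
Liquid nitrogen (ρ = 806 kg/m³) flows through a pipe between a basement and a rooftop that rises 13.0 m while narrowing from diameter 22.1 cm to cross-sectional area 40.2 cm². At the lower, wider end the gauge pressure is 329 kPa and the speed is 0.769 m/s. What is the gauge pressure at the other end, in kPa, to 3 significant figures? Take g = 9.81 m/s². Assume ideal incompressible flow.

P₂ = 205 kPa

The volume flow rate is constant, so v₂ = (A₁/A₂)v₁ = (384/40.2)·0.769 = 7.34 m/s.
Bernoulli: P₁ + ½ρv₁² + ρg h₁ = P₂ + ½ρv₂² + ρg h₂, so P₂ = P₁ + ½ρ(v₁² − v₂²) − ρg(h₂ − h₁).
P₂ = 329000 + ½·806·(0.769² − 7.34²) − 806·9.81·(+13.0) = 329000 + (-21500) − (103000) = 205000 Pa.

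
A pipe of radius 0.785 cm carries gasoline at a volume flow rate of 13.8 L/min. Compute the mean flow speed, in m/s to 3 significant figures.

Q = 13.8 L/min = 0.000230 m³/s.
v = Q/A = 0.000230 / 0.000194 = 1.19 m/s.

v = 1.19 m/s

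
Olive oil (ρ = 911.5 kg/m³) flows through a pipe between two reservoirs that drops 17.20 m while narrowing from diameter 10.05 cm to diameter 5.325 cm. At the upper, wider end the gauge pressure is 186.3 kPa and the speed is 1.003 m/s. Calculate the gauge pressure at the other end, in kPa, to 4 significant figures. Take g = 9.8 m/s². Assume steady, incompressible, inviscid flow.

334.6 kPa

Continuity gives A₁v₁ = A₂v₂, so v₂ = (79.33 cm²)/(22.27 cm²) × 1.003 m/s = 3.573 m/s.
Applying Bernoulli between the two ends and solving for P₂: P₂ = P₁ + ½ρ(v₁² − v₂²) − ρgΔh.
P₂ = 186300 + ½·911.5·(1.003² − 3.573²) − 911.5·9.8·(−17.20) = 186300 + (-5359) − (-153600) = 334600 Pa.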